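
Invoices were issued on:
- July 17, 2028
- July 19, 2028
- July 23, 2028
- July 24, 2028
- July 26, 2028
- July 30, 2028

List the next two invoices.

July 31, 2028; August 2, 2028

Every event lands on a Monday or Wednesday or Sunday (gaps cycle 2, 4, 1, 2, 4).
So the schedule is: every Monday, Wednesday and Sunday.
The following Monday is July 31, 2028.
Next Wednesday: August 2, 2028.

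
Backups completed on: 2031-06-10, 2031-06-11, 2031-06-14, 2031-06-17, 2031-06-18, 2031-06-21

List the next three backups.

2031-06-24, 2031-06-25, 2031-06-28

The gap pattern 1, 3, 3, 1, 3 repeats every 3 events.
These are the Tuesdays, Wednesdays and Saturdays of each week.
The following Tuesday is 2031-06-24.
Next Wednesday: 2031-06-25.
Next Saturday: 2031-06-28.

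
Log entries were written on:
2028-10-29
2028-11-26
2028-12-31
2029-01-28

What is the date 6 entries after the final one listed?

These are Sundays with 28, 35, 28-day gaps.
Each is the final Sunday of its month — 2028-10-29 is past the 28th, so '4th Sunday' doesn't fit.
Last Sunday of February 2029: 2029-02-25.
March 2029 ends with Sunday 2029-03-25.
April 2029 ends with Sunday 2029-04-29.
May 2029 ends with Sunday 2029-05-27.
June 2029 ends with Sunday 2029-06-24.
July 2029 ends with Sunday 2029-07-29.

2029-07-29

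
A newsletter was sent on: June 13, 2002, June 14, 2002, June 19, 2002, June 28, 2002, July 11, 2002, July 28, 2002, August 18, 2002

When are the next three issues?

Intervals are 1, 5, 9, 13, 17, 21 days — an arithmetic progression with common difference 4.
Next gap: 25 days. August 18, 2002 + 25 days = September 12, 2002.
Next gap: 29 days. September 12, 2002 + 29 days = October 11, 2002.
Next gap: 33 days. October 11, 2002 + 33 days = November 13, 2002.

September 12, 2002; October 11, 2002; November 13, 2002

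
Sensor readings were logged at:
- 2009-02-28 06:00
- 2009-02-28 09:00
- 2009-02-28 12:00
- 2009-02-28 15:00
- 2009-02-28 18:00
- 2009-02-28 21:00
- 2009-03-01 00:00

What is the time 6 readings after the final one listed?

Spacing: 3, 3, 3, 3, 3, 3 h — constant 3 h.
2009-03-01 00:00 + 3 h = 2009-03-01 03:00.
2009-03-01 03:00 + 3 h = 2009-03-01 06:00.
2009-03-01 06:00 + 3 h = 2009-03-01 09:00.
2009-03-01 09:00 + 3 h = 2009-03-01 12:00.
2009-03-01 12:00 + 3 h = 2009-03-01 15:00.
2009-03-01 15:00 + 3 h = 2009-03-01 18:00.

2009-03-01 18:00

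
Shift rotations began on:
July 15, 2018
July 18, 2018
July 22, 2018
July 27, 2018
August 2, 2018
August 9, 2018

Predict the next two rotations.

August 17, 2018; August 26, 2018

Intervals are 3, 4, 5, 6, 7 days — an arithmetic progression with common difference 1.
Next gap: 8 days. August 9, 2018 + 8 days = August 17, 2018.
Next gap: 9 days. August 17, 2018 + 9 days = August 26, 2018.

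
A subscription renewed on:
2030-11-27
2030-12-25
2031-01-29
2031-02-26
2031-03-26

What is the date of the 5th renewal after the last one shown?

These are Wednesdays with 28, 35, 28, 28-day gaps.
Each is the final Wednesday of its month — 2031-01-29 is past the 28th, so '4th Wednesday' doesn't fit.
Last Wednesday of April 2031: 2031-04-30.
May 2031 ends with Wednesday 2031-05-28.
Last Wednesday of June 2031: 2031-06-25.
Last Wednesday of July 2031: 2031-07-30.
August 2031 ends with Wednesday 2031-08-27.

2031-08-27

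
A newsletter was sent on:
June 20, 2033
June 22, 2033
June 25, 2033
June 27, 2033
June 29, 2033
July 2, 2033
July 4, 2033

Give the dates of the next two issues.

The gap pattern 2, 3, 2, 2, 3, 2 repeats every 3 events.
These are the Mondays, Wednesdays and Saturdays of each week.
Next Wednesday: July 6, 2033.
Next Saturday: July 9, 2033.

July 6, 2033; July 9, 2033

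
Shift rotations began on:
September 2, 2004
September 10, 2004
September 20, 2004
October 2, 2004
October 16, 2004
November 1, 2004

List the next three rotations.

November 19, 2004; December 9, 2004; December 31, 2004

The spacing grows by 2 each time: 8, 10, 12, 14, 16 days.
Next gap: 18 days. November 1, 2004 + 18 days = November 19, 2004.
Next gap: 20 days. November 19, 2004 + 20 days = December 9, 2004.
Next gap: 22 days. December 9, 2004 + 22 days = December 31, 2004.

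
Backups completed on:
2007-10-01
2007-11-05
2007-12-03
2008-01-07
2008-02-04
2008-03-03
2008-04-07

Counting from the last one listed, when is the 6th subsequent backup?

2008-10-06

Gaps: 35, 28, 35, 28, 28, 35 days — a mix of 28 and 35. Every date is a Monday.
Each is the 1st Monday of its month.
May 2008 — 1st Monday is 2008-05-05.
1st Monday of June 2008: 2008-06-02.
July 2008 — 1st Monday is 2008-07-07.
August 2008 — 1st Monday is 2008-08-04.
1st Monday of September 2008: 2008-09-01.
October 2008 — 1st Monday is 2008-10-06.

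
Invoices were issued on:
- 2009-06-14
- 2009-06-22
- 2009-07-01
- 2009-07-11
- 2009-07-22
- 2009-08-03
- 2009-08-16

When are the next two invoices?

2009-08-30, 2009-09-14

The spacing grows by 1 each time: 8, 9, 10, 11, 12, 13 days.
Next gap: 14 days. 2009-08-16 + 14 days = 2009-08-30.
Next gap: 15 days. 2009-08-30 + 15 days = 2009-09-14.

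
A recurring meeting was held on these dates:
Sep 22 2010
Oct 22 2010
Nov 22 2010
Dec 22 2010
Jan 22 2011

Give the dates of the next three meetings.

Feb 22 2011, Mar 22 2011, Apr 22 2011

The day-of-month is always 22 (30, 31, 30, 31 days between events).
So this recurs on the 22nd of each month.
February 2011: Feb 22 2011.
Next: March 2011 → Mar 22 2011.
April 2011: Apr 22 2011.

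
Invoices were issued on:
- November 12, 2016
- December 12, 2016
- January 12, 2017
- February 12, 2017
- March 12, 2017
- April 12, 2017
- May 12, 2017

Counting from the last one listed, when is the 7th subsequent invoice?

December 12, 2017

The day-of-month is always 12 (30, 31, 31, 28, 31, 30 days between events).
So this recurs on the 12th of each month.
June 2017: June 12, 2017.
Next: July 2017 → July 12, 2017.
August 2017: August 12, 2017.
September 2017: September 12, 2017.
October 2017: October 12, 2017.
November 2017: November 12, 2017.
December 2017: December 12, 2017.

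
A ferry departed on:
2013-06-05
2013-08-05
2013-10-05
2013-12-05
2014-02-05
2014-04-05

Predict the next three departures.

Gaps: 61, 61, 61, 62, 59 days — not constant. Every event is on the 5th of the month.
Pattern: the 5th of every 2 months.
June 2014: 2014-06-05.
August 2014: 2014-08-05.
Next: October 2014 → 2014-10-05.

2014-06-05, 2014-08-05, 2014-10-05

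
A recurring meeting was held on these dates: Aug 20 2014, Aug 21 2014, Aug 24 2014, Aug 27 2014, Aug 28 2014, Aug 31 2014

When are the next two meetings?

Gaps: 1, 3, 3, 1, 3 days — not constant, but cyclic with period 3.
The events fall on every Wednesday, Thursday and Sunday.
Next Wednesday: Sep 3 2014.
Next Thursday: Sep 4 2014.

Sep 3 2014, Sep 4 2014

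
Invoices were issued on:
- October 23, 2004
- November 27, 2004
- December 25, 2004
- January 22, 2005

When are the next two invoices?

February 26, 2005; March 26, 2005

Gaps: 35, 28, 28 days — a mix of 28 and 35. Every date is a Saturday.
Each is the 4th Saturday of its month.
4th Saturday of February 2005: February 26, 2005.
4th Saturday of March 2005: March 26, 2005.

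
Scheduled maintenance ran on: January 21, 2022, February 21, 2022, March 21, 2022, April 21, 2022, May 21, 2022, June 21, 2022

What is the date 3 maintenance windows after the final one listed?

The day-of-month is always 21 (31, 28, 31, 30, 31 days between events).
So this recurs on the 21st of each month.
Next: July 2022 → July 21, 2022.
August 2022: August 21, 2022.
September 2022: September 21, 2022.

September 21, 2022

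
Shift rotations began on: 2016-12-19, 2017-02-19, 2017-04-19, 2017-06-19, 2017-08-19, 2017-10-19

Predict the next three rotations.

Each date is the 19th; the gaps (62, 59, 61, 61, 61) track the month lengths.
The rule is the 19th of every 2 months.
Next: December 2017 → 2017-12-19.
February 2018: 2018-02-19.
April 2018: 2018-04-19.

2017-12-19, 2018-02-19, 2018-04-19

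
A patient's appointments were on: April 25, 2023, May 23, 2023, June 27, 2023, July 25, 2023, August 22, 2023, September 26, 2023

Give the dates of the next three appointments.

October 24, 2023; November 28, 2023; December 26, 2023

Gaps: 28, 35, 28, 28, 35 days — a mix of 28 and 35. Every date is a Tuesday.
Each is the 4th Tuesday of its month.
October 2023 — 4th Tuesday is October 24, 2023.
4th Tuesday of November 2023: November 28, 2023.
December 2023 — 4th Tuesday is December 26, 2023.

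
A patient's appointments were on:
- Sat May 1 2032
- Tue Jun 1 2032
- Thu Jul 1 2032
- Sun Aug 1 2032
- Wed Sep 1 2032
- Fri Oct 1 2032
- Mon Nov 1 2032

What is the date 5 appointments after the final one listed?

Each date is the 1st; the gaps (31, 30, 31, 31, 30, 31) track the month lengths.
The rule is the 1st of each month.
December 2032: Wed Dec 1 2032.
Next: January 2033 → Sat Jan 1 2033.
February 2033: Tue Feb 1 2033.
Next: March 2033 → Tue Mar 1 2033.
Next: April 2033 → Fri Apr 1 2033.

Fri Apr 1 2033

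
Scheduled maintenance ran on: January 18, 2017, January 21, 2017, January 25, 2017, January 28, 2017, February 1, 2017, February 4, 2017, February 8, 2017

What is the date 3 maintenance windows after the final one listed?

The gap pattern 3, 4, 3, 4, 3, 4 repeats every 2 events.
These are the Wednesdays and Saturdays of each week.
The following Saturday is February 11, 2017.
Next Wednesday: February 15, 2017.
Next Saturday: February 18, 2017.

February 18, 2017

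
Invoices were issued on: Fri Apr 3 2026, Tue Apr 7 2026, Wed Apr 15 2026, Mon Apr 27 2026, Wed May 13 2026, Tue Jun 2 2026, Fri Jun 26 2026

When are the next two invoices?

Fri Jul 24 2026, Tue Aug 25 2026

The spacing grows by 4 each time: 4, 8, 12, 16, 20, 24 days.
Next gap: 28 days. Fri Jun 26 2026 + 28 days = Fri Jul 24 2026.
Next gap: 32 days. Fri Jul 24 2026 + 32 days = Tue Aug 25 2026.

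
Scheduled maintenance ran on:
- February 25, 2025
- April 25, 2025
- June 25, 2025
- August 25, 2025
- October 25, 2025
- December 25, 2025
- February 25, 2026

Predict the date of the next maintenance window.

April 25, 2026

Gaps: 59, 61, 61, 61, 61, 62 days — not constant. Every event is on the 25th of the month.
Pattern: the 25th of every 2 months.
April 2026: April 25, 2026.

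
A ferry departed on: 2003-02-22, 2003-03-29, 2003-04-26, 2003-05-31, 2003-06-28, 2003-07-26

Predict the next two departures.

2003-08-30, 2003-09-27

These are Saturdays with 35, 28, 35, 28, 28-day gaps.
Each is the final Saturday of its month — 2003-03-29 is past the 28th, so '4th Saturday' doesn't fit.
August 2003 ends with Saturday 2003-08-30.
Last Saturday of September 2003: 2003-09-27.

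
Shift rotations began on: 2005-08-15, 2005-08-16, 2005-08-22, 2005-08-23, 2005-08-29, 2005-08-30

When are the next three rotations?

2005-09-05, 2005-09-06, 2005-09-12

Every event lands on a Monday or Tuesday (gaps cycle 1, 6, 1, 6, 1).
So the schedule is: every Monday and Tuesday.
Next Monday: 2005-09-05.
Next Tuesday: 2005-09-06.
Next Monday: 2005-09-12.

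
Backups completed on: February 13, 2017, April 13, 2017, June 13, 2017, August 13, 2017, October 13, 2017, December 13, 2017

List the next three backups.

February 13, 2018; April 13, 2018; June 13, 2018

The day-of-month is always 13 (59, 61, 61, 61, 61 days between events).
So this recurs on the 13th of every 2 months.
February 2018: February 13, 2018.
April 2018: April 13, 2018.
June 2018: June 13, 2018.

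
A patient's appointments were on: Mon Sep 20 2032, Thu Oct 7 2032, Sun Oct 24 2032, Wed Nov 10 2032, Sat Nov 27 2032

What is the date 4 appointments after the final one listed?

Thu Feb 3 2033

The spacing is 17, 17, 17, 17 days — always 17 days.
Sat Nov 27 2032 + 17 days = Tue Dec 14 2032.
Tue Dec 14 2032 + 17 days = Fri Dec 31 2032.
Fri Dec 31 2032 + 17 days = Mon Jan 17 2033.
Mon Jan 17 2033 + 17 days = Thu Feb 3 2033.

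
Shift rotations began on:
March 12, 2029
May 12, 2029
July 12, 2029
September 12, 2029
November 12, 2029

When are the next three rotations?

Gaps: 61, 61, 62, 61 days — not constant. Every event is on the 12th of the month.
Pattern: the 12th of every 2 months.
January 2030: January 12, 2030.
Next: March 2030 → March 12, 2030.
May 2030: May 12, 2030.

January 12, 2030; March 12, 2030; May 12, 2030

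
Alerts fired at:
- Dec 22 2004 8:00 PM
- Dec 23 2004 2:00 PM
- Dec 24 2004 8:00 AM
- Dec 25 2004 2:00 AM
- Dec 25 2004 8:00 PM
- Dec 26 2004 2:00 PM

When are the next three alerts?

Dec 27 2004 8:00 AM, Dec 28 2004 2:00 AM, Dec 28 2004 8:00 PM

Gaps: 18, 18, 18, 18, 18 hours — each event is 18 hours after the previous one.
Dec 26 2004 2:00 PM + 18 h = Dec 27 2004 8:00 AM.
Dec 27 2004 8:00 AM + 18 h = Dec 28 2004 2:00 AM.
Dec 28 2004 2:00 AM + 18 h = Dec 28 2004 8:00 PM.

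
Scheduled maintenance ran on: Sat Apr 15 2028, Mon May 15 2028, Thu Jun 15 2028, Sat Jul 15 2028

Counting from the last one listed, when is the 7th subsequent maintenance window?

Thu Feb 15 2029

Each date is the 15th; the gaps (30, 31, 30) track the month lengths.
The rule is the 15th of each month.
August 2028: Tue Aug 15 2028.
September 2028: Fri Sep 15 2028.
October 2028: Sun Oct 15 2028.
November 2028: Wed Nov 15 2028.
December 2028: Fri Dec 15 2028.
January 2029: Mon Jan 15 2029.
February 2029: Thu Feb 15 2029.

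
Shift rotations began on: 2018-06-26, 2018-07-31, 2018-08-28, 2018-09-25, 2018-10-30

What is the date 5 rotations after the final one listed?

Every date is a Tuesday; gaps 35, 28, 28, 35 days.
Each is the last Tuesday of its month (at least one falls on the 29th or later, ruling out '4th Tuesday').
November 2018 ends with Tuesday 2018-11-27.
December 2018 ends with Tuesday 2018-12-25.
January 2019 ends with Tuesday 2019-01-29.
February 2019 ends with Tuesday 2019-02-26.
March 2019 ends with Tuesday 2019-03-26.

2019-03-26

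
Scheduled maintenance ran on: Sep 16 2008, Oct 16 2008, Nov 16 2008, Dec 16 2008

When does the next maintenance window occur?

Jan 16 2009

Each date is the 16th; the gaps (30, 31, 30) track the month lengths.
The rule is the 16th of each month.
January 2009: Jan 16 2009.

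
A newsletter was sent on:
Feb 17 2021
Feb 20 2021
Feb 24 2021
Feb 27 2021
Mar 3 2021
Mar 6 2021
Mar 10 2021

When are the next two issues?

The gap pattern 3, 4, 3, 4, 3, 4 repeats every 2 events.
These are the Wednesdays and Saturdays of each week.
Next Saturday: Mar 13 2021.
The following Wednesday is Mar 17 2021.

Mar 13 2021, Mar 17 2021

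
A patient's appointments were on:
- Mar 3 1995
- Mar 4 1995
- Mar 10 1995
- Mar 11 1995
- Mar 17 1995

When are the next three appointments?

Gaps: 1, 6, 1, 6 days — not constant, but cyclic with period 2.
The events fall on every Friday and Saturday.
The following Saturday is Mar 18 1995.
The following Friday is Mar 24 1995.
The following Saturday is Mar 25 1995.

Mar 18 1995, Mar 24 1995, Mar 25 1995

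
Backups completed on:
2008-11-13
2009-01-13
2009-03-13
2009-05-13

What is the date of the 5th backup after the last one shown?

Each date is the 13th; the gaps (61, 59, 61) track the month lengths.
The rule is the 13th of every 2 months.
Next: July 2009 → 2009-07-13.
Next: September 2009 → 2009-09-13.
Next: November 2009 → 2009-11-13.
Next: January 2010 → 2010-01-13.
Next: March 2010 → 2010-03-13.

2010-03-13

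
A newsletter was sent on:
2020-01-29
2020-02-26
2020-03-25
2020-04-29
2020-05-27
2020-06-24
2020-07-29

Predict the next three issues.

Every date is a Wednesday; gaps 28, 28, 35, 28, 28, 35 days.
Each is the last Wednesday of its month (at least one falls on the 29th or later, ruling out '4th Wednesday').
Last Wednesday of August 2020: 2020-08-26.
September 2020 ends with Wednesday 2020-09-30.
October 2020 ends with Wednesday 2020-10-28.

2020-08-26, 2020-09-30, 2020-10-28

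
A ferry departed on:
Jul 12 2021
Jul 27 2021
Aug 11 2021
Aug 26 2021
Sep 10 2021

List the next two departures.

Gaps between consecutive events: 15, 15, 15, 15 days — a constant 15-day interval.
Sep 10 2021 + 15 days = Sep 25 2021.
Sep 25 2021 + 15 days = Oct 10 2021.

Sep 25 2021, Oct 10 2021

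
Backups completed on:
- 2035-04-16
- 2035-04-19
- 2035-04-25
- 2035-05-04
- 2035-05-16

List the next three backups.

2035-05-31, 2035-06-18, 2035-07-09

Gaps: 3, 6, 9, 12 days — each gap is 3 larger than the previous one.
Next gap: 15 days. 2035-05-16 + 15 days = 2035-05-31.
Next gap: 18 days. 2035-05-31 + 18 days = 2035-06-18.
Next gap: 21 days. 2035-06-18 + 21 days = 2035-07-09.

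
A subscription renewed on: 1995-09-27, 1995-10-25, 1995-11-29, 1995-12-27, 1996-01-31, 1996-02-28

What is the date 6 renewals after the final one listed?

1996-08-28

All Wednesdays; the gaps (28, 35, 28, 35, 28) vary with month length.
This is the last Wednesday of each month.
Last Wednesday of March 1996: 1996-03-27.
Last Wednesday of April 1996: 1996-04-24.
Last Wednesday of May 1996: 1996-05-29.
June 1996 ends with Wednesday 1996-06-26.
July 1996 ends with Wednesday 1996-07-31.
Last Wednesday of August 1996: 1996-08-28.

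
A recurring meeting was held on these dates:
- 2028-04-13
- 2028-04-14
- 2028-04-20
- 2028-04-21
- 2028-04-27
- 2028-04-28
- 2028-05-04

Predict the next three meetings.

Gaps: 1, 6, 1, 6, 1, 6 days — not constant, but cyclic with period 2.
The events fall on every Thursday and Friday.
Next Friday: 2028-05-05.
Next Thursday: 2028-05-11.
The following Friday is 2028-05-12.

2028-05-05, 2028-05-11, 2028-05-12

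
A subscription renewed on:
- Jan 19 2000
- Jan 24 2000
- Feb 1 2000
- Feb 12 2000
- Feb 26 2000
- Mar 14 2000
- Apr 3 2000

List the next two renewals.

Apr 26 2000, May 22 2000

Gaps: 5, 8, 11, 14, 17, 20 days — each gap is 3 larger than the previous one.
Next gap: 23 days. Apr 3 2000 + 23 days = Apr 26 2000.
Next gap: 26 days. Apr 26 2000 + 26 days = May 22 2000.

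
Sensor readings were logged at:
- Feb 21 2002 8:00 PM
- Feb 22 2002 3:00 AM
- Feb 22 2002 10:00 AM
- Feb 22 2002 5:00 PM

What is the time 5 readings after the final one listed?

Feb 24 2002 4:00 AM

Gaps: 7, 7, 7 hours — each event is 7 hours after the previous one.
Feb 22 2002 5:00 PM + 7 h = Feb 23 2002 12:00 AM.
Feb 23 2002 12:00 AM + 7 h = Feb 23 2002 7:00 AM.
Feb 23 2002 7:00 AM + 7 h = Feb 23 2002 2:00 PM.
Feb 23 2002 2:00 PM + 7 h = Feb 23 2002 9:00 PM.
Feb 23 2002 9:00 PM + 7 h = Feb 24 2002 4:00 AM.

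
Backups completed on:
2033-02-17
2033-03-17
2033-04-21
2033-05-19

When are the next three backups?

These are Thursdays at 28- or 35-day spacing (28, 35, 28).
The pattern: 3rd Thursday of the month.
3rd Thursday of June 2033: 2033-06-16.
3rd Thursday of July 2033: 2033-07-21.
3rd Thursday of August 2033: 2033-08-18.

2033-06-16, 2033-07-21, 2033-08-18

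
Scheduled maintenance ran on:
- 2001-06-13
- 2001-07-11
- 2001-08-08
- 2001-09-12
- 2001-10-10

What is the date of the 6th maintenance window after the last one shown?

2002-04-10

These are Wednesdays at 28- or 35-day spacing (28, 28, 35, 28).
The pattern: 2nd Wednesday of the month.
November 2001 — 2nd Wednesday is 2001-11-14.
2nd Wednesday of December 2001: 2001-12-12.
January 2002 — 2nd Wednesday is 2002-01-09.
2nd Wednesday of February 2002: 2002-02-13.
2nd Wednesday of March 2002: 2002-03-13.
2nd Wednesday of April 2002: 2002-04-10.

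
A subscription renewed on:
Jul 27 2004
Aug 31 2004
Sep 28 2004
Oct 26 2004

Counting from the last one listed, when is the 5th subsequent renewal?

All Tuesdays; the gaps (35, 28, 28) vary with month length.
This is the last Tuesday of each month.
Last Tuesday of November 2004: Nov 30 2004.
December 2004 ends with Tuesday Dec 28 2004.
January 2005 ends with Tuesday Jan 25 2005.
Last Tuesday of February 2005: Feb 22 2005.
March 2005 ends with Tuesday Mar 29 2005.

Mar 29 2005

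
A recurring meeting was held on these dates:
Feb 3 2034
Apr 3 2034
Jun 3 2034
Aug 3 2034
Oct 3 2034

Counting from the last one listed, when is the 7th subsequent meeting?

Gaps: 59, 61, 61, 61 days — not constant. Every event is on the 3rd of the month.
Pattern: the 3rd of every 2 months.
Next: December 2034 → Dec 3 2034.
Next: February 2035 → Feb 3 2035.
April 2035: Apr 3 2035.
June 2035: Jun 3 2035.
Next: August 2035 → Aug 3 2035.
Next: October 2035 → Oct 3 2035.
Next: December 2035 → Dec 3 2035.

Dec 3 2035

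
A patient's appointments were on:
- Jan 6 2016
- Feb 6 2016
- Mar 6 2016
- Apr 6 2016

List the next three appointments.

Gaps: 31, 29, 31 days — not constant. Every event is on the 6th of the month.
Pattern: the 6th of each month.
Next: May 2016 → May 6 2016.
Next: June 2016 → Jun 6 2016.
Next: July 2016 → Jul 6 2016.

May 6 2016, Jun 6 2016, Jul 6 2016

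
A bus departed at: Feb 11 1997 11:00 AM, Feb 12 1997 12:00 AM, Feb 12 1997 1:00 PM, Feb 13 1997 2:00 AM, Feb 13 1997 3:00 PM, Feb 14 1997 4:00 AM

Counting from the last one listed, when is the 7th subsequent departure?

Feb 17 1997 11:00 PM

The interval is a steady 13 hours (13, 13, 13, 13, 13).
Feb 14 1997 4:00 AM + 13 h = Feb 14 1997 5:00 PM.
Feb 14 1997 5:00 PM + 13 h = Feb 15 1997 6:00 AM.
Feb 15 1997 6:00 AM + 13 h = Feb 15 1997 7:00 PM.
Feb 15 1997 7:00 PM + 13 h = Feb 16 1997 8:00 AM.
Feb 16 1997 8:00 AM + 13 h = Feb 16 1997 9:00 PM.
Feb 16 1997 9:00 PM + 13 h = Feb 17 1997 10:00 AM.
Feb 17 1997 10:00 AM + 13 h = Feb 17 1997 11:00 PM.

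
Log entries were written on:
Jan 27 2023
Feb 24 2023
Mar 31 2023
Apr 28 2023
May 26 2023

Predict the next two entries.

Every date is a Friday; gaps 28, 35, 28, 28 days.
Each is the last Friday of its month (at least one falls on the 29th or later, ruling out '4th Friday').
June 2023 ends with Friday Jun 30 2023.
July 2023 ends with Friday Jul 28 2023.

Jun 30 2023, Jul 28 2023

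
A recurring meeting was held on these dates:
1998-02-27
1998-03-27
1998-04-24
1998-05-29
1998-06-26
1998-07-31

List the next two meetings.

1998-08-28, 1998-09-25

Every date is a Friday; gaps 28, 28, 35, 28, 35 days.
Each is the last Friday of its month (at least one falls on the 29th or later, ruling out '4th Friday').
Last Friday of August 1998: 1998-08-28.
Last Friday of September 1998: 1998-09-25.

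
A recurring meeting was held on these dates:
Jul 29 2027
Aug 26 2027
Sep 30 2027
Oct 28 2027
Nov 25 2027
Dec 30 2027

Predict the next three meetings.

Every date is a Thursday; gaps 28, 35, 28, 28, 35 days.
Each is the last Thursday of its month (at least one falls on the 29th or later, ruling out '4th Thursday').
Last Thursday of January 2028: Jan 27 2028.
Last Thursday of February 2028: Feb 24 2028.
March 2028 ends with Thursday Mar 30 2028.

Jan 27 2028, Feb 24 2028, Mar 30 2028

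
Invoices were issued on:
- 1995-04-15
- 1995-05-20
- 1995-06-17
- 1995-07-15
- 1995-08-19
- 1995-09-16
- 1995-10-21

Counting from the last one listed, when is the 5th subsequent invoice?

These are Saturdays at 28- or 35-day spacing (35, 28, 28, 35, 28, 35).
The pattern: 3rd Saturday of the month.
3rd Saturday of November 1995: 1995-11-18.
3rd Saturday of December 1995: 1995-12-16.
January 1996 — 3rd Saturday is 1996-01-20.
3rd Saturday of February 1996: 1996-02-17.
March 1996 — 3rd Saturday is 1996-03-16.

1996-03-16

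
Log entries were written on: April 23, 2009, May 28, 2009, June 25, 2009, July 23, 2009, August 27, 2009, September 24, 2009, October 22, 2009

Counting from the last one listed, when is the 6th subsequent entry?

All dates are Thursdays, 35, 28, 28, 35, 28, 28 days apart.
Specifically, the 4th Thursday of each month.
November 2009 — 4th Thursday is November 26, 2009.
December 2009 — 4th Thursday is December 24, 2009.
4th Thursday of January 2010: January 28, 2010.
4th Thursday of February 2010: February 25, 2010.
March 2010 — 4th Thursday is March 25, 2010.
4th Thursday of April 2010: April 22, 2010.

April 22, 2010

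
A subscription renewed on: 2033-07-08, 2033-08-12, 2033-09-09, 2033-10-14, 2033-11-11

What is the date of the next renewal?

All dates are Fridays, 35, 28, 35, 28 days apart.
Specifically, the 2nd Friday of each month.
December 2033 — 2nd Friday is 2033-12-09.

2033-12-09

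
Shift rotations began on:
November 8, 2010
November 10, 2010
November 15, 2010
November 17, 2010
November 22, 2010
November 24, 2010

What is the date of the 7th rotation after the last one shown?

December 20, 2010

The gap pattern 2, 5, 2, 5, 2 repeats every 2 events.
These are the Mondays and Wednesdays of each week.
The following Monday is November 29, 2010.
Next Wednesday: December 1, 2010.
The following Monday is December 6, 2010.
Next Wednesday: December 8, 2010.
Next Monday: December 13, 2010.
Next Wednesday: December 15, 2010.
The following Monday is December 20, 2010.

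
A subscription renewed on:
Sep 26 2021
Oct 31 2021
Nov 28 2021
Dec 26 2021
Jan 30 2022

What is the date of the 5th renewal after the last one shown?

All Sundays; the gaps (35, 28, 28, 35) vary with month length.
This is the last Sunday of each month.
Last Sunday of February 2022: Feb 27 2022.
Last Sunday of March 2022: Mar 27 2022.
Last Sunday of April 2022: Apr 24 2022.
Last Sunday of May 2022: May 29 2022.
Last Sunday of June 2022: Jun 26 2022.

Jun 26 2022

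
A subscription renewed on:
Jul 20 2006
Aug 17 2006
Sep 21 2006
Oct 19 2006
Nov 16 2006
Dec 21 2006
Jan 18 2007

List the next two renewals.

Feb 15 2007, Mar 15 2007

All dates are Thursdays, 28, 35, 28, 28, 35, 28 days apart.
Specifically, the 3rd Thursday of each month.
February 2007 — 3rd Thursday is Feb 15 2007.
3rd Thursday of March 2007: Mar 15 2007.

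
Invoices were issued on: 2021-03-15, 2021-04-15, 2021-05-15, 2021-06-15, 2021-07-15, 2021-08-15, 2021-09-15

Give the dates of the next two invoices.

2021-10-15, 2021-11-15

The day-of-month is always 15 (31, 30, 31, 30, 31, 31 days between events).
So this recurs on the 15th of each month.
Next: October 2021 → 2021-10-15.
November 2021: 2021-11-15.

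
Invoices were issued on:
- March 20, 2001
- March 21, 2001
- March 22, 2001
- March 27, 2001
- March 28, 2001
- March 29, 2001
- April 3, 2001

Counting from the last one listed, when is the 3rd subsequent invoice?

April 10, 2001

Gaps: 1, 1, 5, 1, 1, 5 days — not constant, but cyclic with period 3.
The events fall on every Tuesday, Wednesday and Thursday.
The following Wednesday is April 4, 2001.
Next Thursday: April 5, 2001.
The following Tuesday is April 10, 2001.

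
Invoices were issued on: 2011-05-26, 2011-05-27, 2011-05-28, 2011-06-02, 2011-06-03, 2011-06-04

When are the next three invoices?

Gaps: 1, 1, 5, 1, 1 days — not constant, but cyclic with period 3.
The events fall on every Thursday, Friday and Saturday.
The following Thursday is 2011-06-09.
The following Friday is 2011-06-10.
Next Saturday: 2011-06-11.

2011-06-09, 2011-06-10, 2011-06-11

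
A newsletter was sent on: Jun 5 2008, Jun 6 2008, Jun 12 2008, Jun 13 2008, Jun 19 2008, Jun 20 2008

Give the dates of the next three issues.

Jun 26 2008, Jun 27 2008, Jul 3 2008

Gaps: 1, 6, 1, 6, 1 days — not constant, but cyclic with period 2.
The events fall on every Thursday and Friday.
The following Thursday is Jun 26 2008.
The following Friday is Jun 27 2008.
Next Thursday: Jul 3 2008.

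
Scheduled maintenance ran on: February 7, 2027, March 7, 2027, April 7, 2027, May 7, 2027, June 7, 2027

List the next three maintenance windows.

Gaps: 28, 31, 30, 31 days — not constant. Every event is on the 7th of the month.
Pattern: the 7th of each month.
July 2027: July 7, 2027.
August 2027: August 7, 2027.
September 2027: September 7, 2027.

July 7, 2027; August 7, 2027; September 7, 2027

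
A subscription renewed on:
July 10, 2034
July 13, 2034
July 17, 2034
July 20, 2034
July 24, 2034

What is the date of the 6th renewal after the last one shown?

Every event lands on a Monday or Thursday (gaps cycle 3, 4, 3, 4).
So the schedule is: every Monday and Thursday.
The following Thursday is July 27, 2034.
Next Monday: July 31, 2034.
Next Thursday: August 3, 2034.
The following Monday is August 7, 2034.
Next Thursday: August 10, 2034.
The following Monday is August 14, 2034.

August 14, 2034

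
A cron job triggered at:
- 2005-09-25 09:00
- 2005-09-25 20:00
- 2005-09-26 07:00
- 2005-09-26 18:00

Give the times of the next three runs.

2005-09-27 05:00, 2005-09-27 16:00, 2005-09-28 03:00

Gaps: 11, 11, 11 hours — each event is 11 hours after the previous one.
2005-09-26 18:00 + 11 h = 2005-09-27 05:00.
2005-09-27 05:00 + 11 h = 2005-09-27 16:00.
2005-09-27 16:00 + 11 h = 2005-09-28 03:00.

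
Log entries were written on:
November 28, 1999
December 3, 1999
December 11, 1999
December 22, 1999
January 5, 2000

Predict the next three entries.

January 22, 2000; February 11, 2000; March 5, 2000

Gaps: 5, 8, 11, 14 days — each gap is 3 larger than the previous one.
Next gap: 17 days. January 5, 2000 + 17 days = January 22, 2000.
Next gap: 20 days. January 22, 2000 + 20 days = February 11, 2000.
Next gap: 23 days. February 11, 2000 + 23 days = March 5, 2000.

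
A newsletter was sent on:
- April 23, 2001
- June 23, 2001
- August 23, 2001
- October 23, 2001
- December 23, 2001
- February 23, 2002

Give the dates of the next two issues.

Each date is the 23rd; the gaps (61, 61, 61, 61, 62) track the month lengths.
The rule is the 23rd of every 2 months.
April 2002: April 23, 2002.
Next: June 2002 → June 23, 2002.

April 23, 2002; June 23, 2002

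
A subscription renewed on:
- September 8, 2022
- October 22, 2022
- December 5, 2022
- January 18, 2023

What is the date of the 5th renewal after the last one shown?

The spacing is 44, 44, 44 days — always 44 days.
January 18, 2023 + 44 days = March 3, 2023.
March 3, 2023 + 44 days = April 16, 2023.
April 16, 2023 + 44 days = May 30, 2023.
May 30, 2023 + 44 days = July 13, 2023.
July 13, 2023 + 44 days = August 26, 2023.

August 26, 2023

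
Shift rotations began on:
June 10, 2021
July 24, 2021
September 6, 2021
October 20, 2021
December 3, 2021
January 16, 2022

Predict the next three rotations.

Every event comes 44 days after the last (44, 44, 44, 44, 44).
January 16, 2022 + 44 days = March 1, 2022.
March 1, 2022 + 44 days = April 14, 2022.
April 14, 2022 + 44 days = May 28, 2022.

March 1, 2022; April 14, 2022; May 28, 2022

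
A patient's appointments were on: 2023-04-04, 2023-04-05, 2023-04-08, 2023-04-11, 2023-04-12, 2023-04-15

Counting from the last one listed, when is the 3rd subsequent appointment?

Gaps: 1, 3, 3, 1, 3 days — not constant, but cyclic with period 3.
The events fall on every Tuesday, Wednesday and Saturday.
Next Tuesday: 2023-04-18.
The following Wednesday is 2023-04-19.
The following Saturday is 2023-04-22.

2023-04-22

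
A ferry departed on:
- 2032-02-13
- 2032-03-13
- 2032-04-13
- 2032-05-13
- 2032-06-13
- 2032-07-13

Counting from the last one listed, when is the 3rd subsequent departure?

2032-10-13

The day-of-month is always 13 (29, 31, 30, 31, 30 days between events).
So this recurs on the 13th of each month.
August 2032: 2032-08-13.
September 2032: 2032-09-13.
October 2032: 2032-10-13.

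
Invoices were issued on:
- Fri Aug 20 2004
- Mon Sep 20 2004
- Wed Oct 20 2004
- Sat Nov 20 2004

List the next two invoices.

Mon Dec 20 2004, Thu Jan 20 2005

Each date is the 20th; the gaps (31, 30, 31) track the month lengths.
The rule is the 20th of each month.
Next: December 2004 → Mon Dec 20 2004.
January 2005: Thu Jan 20 2005.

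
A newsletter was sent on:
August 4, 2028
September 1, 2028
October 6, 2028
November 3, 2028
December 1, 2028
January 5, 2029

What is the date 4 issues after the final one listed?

These are Fridays at 28- or 35-day spacing (28, 35, 28, 28, 35).
The pattern: 1st Friday of the month.
1st Friday of February 2029: February 2, 2029.
1st Friday of March 2029: March 2, 2029.
1st Friday of April 2029: April 6, 2029.
1st Friday of May 2029: May 4, 2029.

May 4, 2029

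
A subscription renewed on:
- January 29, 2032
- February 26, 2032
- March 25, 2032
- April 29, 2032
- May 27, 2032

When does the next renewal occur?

June 24, 2032

Every date is a Thursday; gaps 28, 28, 35, 28 days.
Each is the last Thursday of its month (at least one falls on the 29th or later, ruling out '4th Thursday').
Last Thursday of June 2032: June 24, 2032.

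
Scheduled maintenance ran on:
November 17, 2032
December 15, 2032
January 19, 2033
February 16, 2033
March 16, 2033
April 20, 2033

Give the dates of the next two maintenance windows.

May 18, 2033; June 15, 2033

Gaps: 28, 35, 28, 28, 35 days — a mix of 28 and 35. Every date is a Wednesday.
Each is the 3rd Wednesday of its month.
May 2033 — 3rd Wednesday is May 18, 2033.
June 2033 — 3rd Wednesday is June 15, 2033.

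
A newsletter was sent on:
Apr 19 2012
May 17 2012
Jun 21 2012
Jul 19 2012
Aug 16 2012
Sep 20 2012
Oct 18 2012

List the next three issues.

These are Thursdays at 28- or 35-day spacing (28, 35, 28, 28, 35, 28).
The pattern: 3rd Thursday of the month.
November 2012 — 3rd Thursday is Nov 15 2012.
December 2012 — 3rd Thursday is Dec 20 2012.
January 2013 — 3rd Thursday is Jan 17 2013.

Nov 15 2012, Dec 20 2012, Jan 17 2013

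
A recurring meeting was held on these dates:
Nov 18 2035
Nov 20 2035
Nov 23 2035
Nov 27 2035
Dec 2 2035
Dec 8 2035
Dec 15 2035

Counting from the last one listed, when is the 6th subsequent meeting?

The spacing grows by 1 each time: 2, 3, 4, 5, 6, 7 days.
Next gap: 8 days. Dec 15 2035 + 8 days = Dec 23 2035.
Next gap: 9 days. Dec 23 2035 + 9 days = Jan 1 2036.
Next gap: 10 days. Jan 1 2036 + 10 days = Jan 11 2036.
Next gap: 11 days. Jan 11 2036 + 11 days = Jan 22 2036.
Next gap: 12 days. Jan 22 2036 + 12 days = Feb 3 2036.
Next gap: 13 days. Feb 3 2036 + 13 days = Feb 16 2036.

Feb 16 2036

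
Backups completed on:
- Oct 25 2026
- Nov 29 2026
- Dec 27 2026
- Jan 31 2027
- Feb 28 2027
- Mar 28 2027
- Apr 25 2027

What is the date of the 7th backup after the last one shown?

Every date is a Sunday; gaps 35, 28, 35, 28, 28, 28 days.
Each is the last Sunday of its month (at least one falls on the 29th or later, ruling out '4th Sunday').
May 2027 ends with Sunday May 30 2027.
June 2027 ends with Sunday Jun 27 2027.
Last Sunday of July 2027: Jul 25 2027.
August 2027 ends with Sunday Aug 29 2027.
September 2027 ends with Sunday Sep 26 2027.
Last Sunday of October 2027: Oct 31 2027.
Last Sunday of November 2027: Nov 28 2027.

Nov 28 2027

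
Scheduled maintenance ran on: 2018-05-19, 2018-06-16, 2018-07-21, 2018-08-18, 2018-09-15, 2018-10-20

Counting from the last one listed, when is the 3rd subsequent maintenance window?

All dates are Saturdays, 28, 35, 28, 28, 35 days apart.
Specifically, the 3rd Saturday of each month.
3rd Saturday of November 2018: 2018-11-17.
3rd Saturday of December 2018: 2018-12-15.
January 2019 — 3rd Saturday is 2019-01-19.

2019-01-19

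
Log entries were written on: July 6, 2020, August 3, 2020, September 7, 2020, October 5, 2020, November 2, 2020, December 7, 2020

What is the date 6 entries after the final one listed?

June 7, 2021

Gaps: 28, 35, 28, 28, 35 days — a mix of 28 and 35. Every date is a Monday.
Each is the 1st Monday of its month.
January 2021 — 1st Monday is January 4, 2021.
February 2021 — 1st Monday is February 1, 2021.
1st Monday of March 2021: March 1, 2021.
1st Monday of April 2021: April 5, 2021.
May 2021 — 1st Monday is May 3, 2021.
1st Monday of June 2021: June 7, 2021.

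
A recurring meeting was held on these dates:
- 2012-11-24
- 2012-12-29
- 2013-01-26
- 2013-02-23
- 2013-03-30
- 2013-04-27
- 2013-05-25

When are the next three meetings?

2013-06-29, 2013-07-27, 2013-08-31

These are Saturdays with 35, 28, 28, 35, 28, 28-day gaps.
Each is the final Saturday of its month — 2012-12-29 is past the 28th, so '4th Saturday' doesn't fit.
June 2013 ends with Saturday 2013-06-29.
Last Saturday of July 2013: 2013-07-27.
August 2013 ends with Saturday 2013-08-31.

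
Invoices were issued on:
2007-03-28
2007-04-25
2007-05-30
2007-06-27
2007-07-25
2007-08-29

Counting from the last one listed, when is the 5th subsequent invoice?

Every date is a Wednesday; gaps 28, 35, 28, 28, 35 days.
Each is the last Wednesday of its month (at least one falls on the 29th or later, ruling out '4th Wednesday').
Last Wednesday of September 2007: 2007-09-26.
October 2007 ends with Wednesday 2007-10-31.
Last Wednesday of November 2007: 2007-11-28.
Last Wednesday of December 2007: 2007-12-26.
January 2008 ends with Wednesday 2008-01-30.

2008-01-30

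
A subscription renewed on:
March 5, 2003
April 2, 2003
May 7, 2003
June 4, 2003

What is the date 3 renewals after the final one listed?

Gaps: 28, 35, 28 days — a mix of 28 and 35. Every date is a Wednesday.
Each is the 1st Wednesday of its month.
1st Wednesday of July 2003: July 2, 2003.
1st Wednesday of August 2003: August 6, 2003.
September 2003 — 1st Wednesday is September 3, 2003.

September 3, 2003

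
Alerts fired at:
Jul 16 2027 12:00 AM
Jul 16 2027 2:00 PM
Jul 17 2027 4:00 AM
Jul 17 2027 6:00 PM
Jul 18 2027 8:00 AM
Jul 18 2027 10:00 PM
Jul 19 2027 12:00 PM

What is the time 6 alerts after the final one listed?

Jul 23 2027 12:00 AM

Gaps: 14, 14, 14, 14, 14, 14 hours — each event is 14 hours after the previous one.
Jul 19 2027 12:00 PM + 14 h = Jul 20 2027 2:00 AM.
Jul 20 2027 2:00 AM + 14 h = Jul 20 2027 4:00 PM.
Jul 20 2027 4:00 PM + 14 h = Jul 21 2027 6:00 AM.
Jul 21 2027 6:00 AM + 14 h = Jul 21 2027 8:00 PM.
Jul 21 2027 8:00 PM + 14 h = Jul 22 2027 10:00 AM.
Jul 22 2027 10:00 AM + 14 h = Jul 23 2027 12:00 AM.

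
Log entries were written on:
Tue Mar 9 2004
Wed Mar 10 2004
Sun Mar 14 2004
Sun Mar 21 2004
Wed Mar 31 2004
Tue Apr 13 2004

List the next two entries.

Intervals are 1, 4, 7, 10, 13 days — an arithmetic progression with common difference 3.
Next gap: 16 days. Tue Apr 13 2004 + 16 days = Thu Apr 29 2004.
Next gap: 19 days. Thu Apr 29 2004 + 19 days = Tue May 18 2004.

Thu Apr 29 2004, Tue May 18 2004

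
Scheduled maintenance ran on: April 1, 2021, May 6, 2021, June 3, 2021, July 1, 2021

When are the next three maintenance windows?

Gaps: 35, 28, 28 days — a mix of 28 and 35. Every date is a Thursday.
Each is the 1st Thursday of its month.
August 2021 — 1st Thursday is August 5, 2021.
September 2021 — 1st Thursday is September 2, 2021.
October 2021 — 1st Thursday is October 7, 2021.

August 5, 2021; September 2, 2021; October 7, 2021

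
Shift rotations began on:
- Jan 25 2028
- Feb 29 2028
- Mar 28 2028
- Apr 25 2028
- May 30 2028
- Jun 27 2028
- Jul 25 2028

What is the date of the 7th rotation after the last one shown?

Feb 27 2029

All Tuesdays; the gaps (35, 28, 28, 35, 28, 28) vary with month length.
This is the last Tuesday of each month.
August 2028 ends with Tuesday Aug 29 2028.
September 2028 ends with Tuesday Sep 26 2028.
October 2028 ends with Tuesday Oct 31 2028.
November 2028 ends with Tuesday Nov 28 2028.
December 2028 ends with Tuesday Dec 26 2028.
Last Tuesday of January 2029: Jan 30 2029.
Last Tuesday of February 2029: Feb 27 2029.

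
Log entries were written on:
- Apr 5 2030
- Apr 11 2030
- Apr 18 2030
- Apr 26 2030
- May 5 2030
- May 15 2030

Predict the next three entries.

May 26 2030, Jun 7 2030, Jun 20 2030

Gaps: 6, 7, 8, 9, 10 days — each gap is 1 larger than the previous one.
Next gap: 11 days. May 15 2030 + 11 days = May 26 2030.
Next gap: 12 days. May 26 2030 + 12 days = Jun 7 2030.
Next gap: 13 days. Jun 7 2030 + 13 days = Jun 20 2030.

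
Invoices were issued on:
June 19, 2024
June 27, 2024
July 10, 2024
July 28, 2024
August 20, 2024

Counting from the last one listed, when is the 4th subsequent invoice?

The spacing grows by 5 each time: 8, 13, 18, 23 days.
Next gap: 28 days. August 20, 2024 + 28 days = September 17, 2024.
Next gap: 33 days. September 17, 2024 + 33 days = October 20, 2024.
Next gap: 38 days. October 20, 2024 + 38 days = November 27, 2024.
Next gap: 43 days. November 27, 2024 + 43 days = January 9, 2025.

January 9, 2025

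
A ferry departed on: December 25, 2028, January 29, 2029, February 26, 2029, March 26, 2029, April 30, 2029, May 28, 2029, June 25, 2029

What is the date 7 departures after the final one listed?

These are Mondays with 35, 28, 28, 35, 28, 28-day gaps.
Each is the final Monday of its month — January 29, 2029 is past the 28th, so '4th Monday' doesn't fit.
Last Monday of July 2029: July 30, 2029.
Last Monday of August 2029: August 27, 2029.
Last Monday of September 2029: September 24, 2029.
October 2029 ends with Monday October 29, 2029.
Last Monday of November 2029: November 26, 2029.
December 2029 ends with Monday December 31, 2029.
Last Monday of January 2030: January 28, 2030.

January 28, 2030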